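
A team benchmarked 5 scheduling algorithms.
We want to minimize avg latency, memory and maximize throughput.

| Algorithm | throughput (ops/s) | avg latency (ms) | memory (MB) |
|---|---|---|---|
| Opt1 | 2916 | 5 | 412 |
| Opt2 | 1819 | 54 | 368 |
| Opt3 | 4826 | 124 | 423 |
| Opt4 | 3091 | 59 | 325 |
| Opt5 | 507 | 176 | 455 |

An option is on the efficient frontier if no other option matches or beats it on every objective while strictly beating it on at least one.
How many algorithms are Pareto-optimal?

Opt1: not dominated (best avg latency).
Opt2: not dominated.
Opt3: not dominated (best throughput).
Opt4: not dominated (best memory).
Opt5: dominated by Opt1 (throughput 2916≥507, avg latency 5≤176, memory 412≤455).
Pareto-optimal: Opt1, Opt2, Opt3, Opt4 → 4.

4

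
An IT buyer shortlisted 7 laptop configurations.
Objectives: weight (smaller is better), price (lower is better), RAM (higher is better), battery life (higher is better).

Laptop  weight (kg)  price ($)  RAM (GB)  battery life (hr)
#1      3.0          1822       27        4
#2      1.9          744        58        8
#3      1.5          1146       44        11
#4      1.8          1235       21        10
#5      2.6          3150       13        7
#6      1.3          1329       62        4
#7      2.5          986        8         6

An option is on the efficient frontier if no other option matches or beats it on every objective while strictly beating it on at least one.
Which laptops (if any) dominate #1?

#2, #3, #6

#2: weight 1.9≤3.0, price 744≤1822, RAM 58≥27, battery life 8≥4 — dominates #1.
#3: weight 1.5≤3.0, price 1146≤1822, RAM 44≥27, battery life 11≥4 — dominates #1.
#6: weight 1.3≤3.0, price 1329≤1822, RAM 62≥27, battery life 4≥4 — dominates #1.
Others (#4, #5, #7) are each worse than #1 on at least one objective.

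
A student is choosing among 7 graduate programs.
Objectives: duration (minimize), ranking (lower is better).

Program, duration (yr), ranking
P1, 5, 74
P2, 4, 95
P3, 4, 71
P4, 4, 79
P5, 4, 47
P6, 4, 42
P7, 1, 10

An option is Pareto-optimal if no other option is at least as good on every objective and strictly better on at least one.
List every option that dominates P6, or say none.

P7

P7: duration 1≤4, ranking 10≤42 — dominates P6.
Others (P1, P2, P3, P4, P5) are each worse than P6 on at least one objective.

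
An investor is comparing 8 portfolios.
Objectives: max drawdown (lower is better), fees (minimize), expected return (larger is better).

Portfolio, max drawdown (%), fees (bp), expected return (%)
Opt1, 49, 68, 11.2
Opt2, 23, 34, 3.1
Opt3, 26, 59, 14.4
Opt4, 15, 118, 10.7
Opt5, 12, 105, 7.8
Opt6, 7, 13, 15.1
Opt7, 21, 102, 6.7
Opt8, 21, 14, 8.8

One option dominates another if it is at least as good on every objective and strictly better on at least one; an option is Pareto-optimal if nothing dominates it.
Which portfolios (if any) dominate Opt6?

Opt1: worse on max drawdown (49 vs 7).
Opt2: worse on max drawdown (23 vs 7).
Opt3: worse on max drawdown (26 vs 7).
Opt4: worse on max drawdown (15 vs 7).
Opt5: worse on max drawdown (12 vs 7).
Opt7: worse on max drawdown (21 vs 7).
Opt8: worse on max drawdown (21 vs 7).
No option dominates Opt6.

none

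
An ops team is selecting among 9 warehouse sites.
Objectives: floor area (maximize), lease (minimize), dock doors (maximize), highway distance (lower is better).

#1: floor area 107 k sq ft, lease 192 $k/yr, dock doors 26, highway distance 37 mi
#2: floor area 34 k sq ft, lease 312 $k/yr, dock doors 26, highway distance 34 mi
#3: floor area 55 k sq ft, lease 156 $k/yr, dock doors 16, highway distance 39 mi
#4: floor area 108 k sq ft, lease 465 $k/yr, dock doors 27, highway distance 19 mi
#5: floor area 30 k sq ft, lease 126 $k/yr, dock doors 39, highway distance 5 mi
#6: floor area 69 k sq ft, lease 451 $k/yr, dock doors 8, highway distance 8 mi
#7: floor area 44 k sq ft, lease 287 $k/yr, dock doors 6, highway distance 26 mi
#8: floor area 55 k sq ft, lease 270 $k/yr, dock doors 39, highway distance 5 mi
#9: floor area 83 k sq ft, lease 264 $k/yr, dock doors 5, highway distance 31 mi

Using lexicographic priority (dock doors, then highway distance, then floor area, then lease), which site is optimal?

First maximize dock doors: best is 39, kept {#5, #8}.
Then minimize highway distance: best is 5, kept {#5, #8}.
Then maximize floor area: best is 55, kept {#8}.

#8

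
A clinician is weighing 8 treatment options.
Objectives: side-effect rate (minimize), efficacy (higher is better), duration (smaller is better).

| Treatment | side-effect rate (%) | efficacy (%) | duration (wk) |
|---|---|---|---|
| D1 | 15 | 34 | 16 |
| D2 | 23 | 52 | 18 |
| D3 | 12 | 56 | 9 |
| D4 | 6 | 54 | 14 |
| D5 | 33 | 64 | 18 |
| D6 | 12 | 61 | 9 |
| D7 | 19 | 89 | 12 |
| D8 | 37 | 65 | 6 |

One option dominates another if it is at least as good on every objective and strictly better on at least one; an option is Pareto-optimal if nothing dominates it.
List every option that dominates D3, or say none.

D6: side-effect rate 12≤12, efficacy 61≥56, duration 9≤9 — dominates D3.
Others (D1, D2, D4, D5, D7, D8) are each worse than D3 on at least one objective.

D6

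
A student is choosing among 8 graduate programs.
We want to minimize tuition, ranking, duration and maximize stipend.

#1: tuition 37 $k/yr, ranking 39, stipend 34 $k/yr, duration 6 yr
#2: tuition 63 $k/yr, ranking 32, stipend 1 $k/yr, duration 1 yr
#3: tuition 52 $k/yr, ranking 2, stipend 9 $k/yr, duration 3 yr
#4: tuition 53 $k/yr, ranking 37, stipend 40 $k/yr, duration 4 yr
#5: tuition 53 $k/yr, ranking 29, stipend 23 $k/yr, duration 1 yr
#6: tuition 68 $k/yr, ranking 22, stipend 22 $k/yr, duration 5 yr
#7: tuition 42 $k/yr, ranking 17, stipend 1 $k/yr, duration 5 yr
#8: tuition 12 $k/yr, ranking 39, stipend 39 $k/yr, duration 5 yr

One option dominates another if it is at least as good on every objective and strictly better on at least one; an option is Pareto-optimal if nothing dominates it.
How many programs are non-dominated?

6

#1: dominated by #8 (tuition 12≤37, ranking 39≤39, stipend 39≥34, duration 5≤6).
#2: dominated by #5 (tuition 53≤63, ranking 29≤32, stipend 23≥1, duration 1≤1).
#3: not dominated (best ranking).
#4: not dominated (best stipend).
#5: not dominated.
#6: not dominated.
#7: not dominated.
#8: not dominated (best tuition).
Pareto-optimal: #3, #4, #5, #6, #7, #8 → 6.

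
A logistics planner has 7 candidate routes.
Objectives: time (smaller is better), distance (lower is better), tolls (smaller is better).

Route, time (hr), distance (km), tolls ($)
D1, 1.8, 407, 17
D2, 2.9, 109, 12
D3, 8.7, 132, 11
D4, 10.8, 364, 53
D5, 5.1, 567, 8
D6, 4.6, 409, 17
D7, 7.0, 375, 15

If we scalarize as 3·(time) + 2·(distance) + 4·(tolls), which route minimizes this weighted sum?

D1: 3·1.8 + 2·407 + 4·17 = 887.4
D2: 3·2.9 + 2·109 + 4·12 = 274.7
D3: 3·8.7 + 2·132 + 4·11 = 334.1
D4: 3·10.8 + 2·364 + 4·53 = 972.4
D5: 3·5.1 + 2·567 + 4·8 = 1181.3
D6: 3·4.6 + 2·409 + 4·17 = 899.8
D7: 3·7.0 + 2·375 + 4·15 = 831.0
Lowest: D2 at 274.7.

D2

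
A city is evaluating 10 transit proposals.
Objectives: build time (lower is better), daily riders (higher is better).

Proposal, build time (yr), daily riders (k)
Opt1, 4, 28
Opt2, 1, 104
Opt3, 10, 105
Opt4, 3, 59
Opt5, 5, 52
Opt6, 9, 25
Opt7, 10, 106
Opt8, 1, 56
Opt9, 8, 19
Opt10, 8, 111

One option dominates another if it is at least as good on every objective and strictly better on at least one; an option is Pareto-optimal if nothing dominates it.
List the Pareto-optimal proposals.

Opt2, Opt10

Opt1: dominated by Opt2 (build time 1≤4, daily riders 104≥28).
Opt2: not dominated.
Opt3: dominated by Opt7 (build time 10≤10, daily riders 106≥105).
Opt4: dominated by Opt2 (build time 1≤3, daily riders 104≥59).
Opt5: dominated by Opt2 (build time 1≤5, daily riders 104≥52).
Opt6: dominated by Opt1 (build time 4≤9, daily riders 28≥25).
Opt7: dominated by Opt10 (build time 8≤10, daily riders 111≥106).
Opt8: dominated by Opt2 (build time 1≤1, daily riders 104≥56).
Opt9: dominated by Opt1 (build time 4≤8, daily riders 28≥19).
Opt10: not dominated (best daily riders).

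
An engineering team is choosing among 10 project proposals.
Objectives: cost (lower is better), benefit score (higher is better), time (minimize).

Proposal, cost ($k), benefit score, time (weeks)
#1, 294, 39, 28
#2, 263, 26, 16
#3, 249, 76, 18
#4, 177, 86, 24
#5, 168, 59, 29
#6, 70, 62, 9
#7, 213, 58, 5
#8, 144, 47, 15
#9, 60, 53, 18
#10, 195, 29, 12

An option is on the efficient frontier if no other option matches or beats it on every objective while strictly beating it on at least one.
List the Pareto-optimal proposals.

#1: dominated by #3 (cost 249≤294, benefit score 76≥39, time 18≤28).
#2: dominated by #6 (cost 70≤263, benefit score 62≥26, time 9≤16).
#3: not dominated.
#4: not dominated (best benefit score).
#5: dominated by #6 (cost 70≤168, benefit score 62≥59, time 9≤29).
#6: not dominated.
#7: not dominated (best time).
#8: dominated by #6 (cost 70≤144, benefit score 62≥47, time 9≤15).
#9: not dominated (best cost).
#10: dominated by #6 (cost 70≤195, benefit score 62≥29, time 9≤12).

#3, #4, #6, #7, #9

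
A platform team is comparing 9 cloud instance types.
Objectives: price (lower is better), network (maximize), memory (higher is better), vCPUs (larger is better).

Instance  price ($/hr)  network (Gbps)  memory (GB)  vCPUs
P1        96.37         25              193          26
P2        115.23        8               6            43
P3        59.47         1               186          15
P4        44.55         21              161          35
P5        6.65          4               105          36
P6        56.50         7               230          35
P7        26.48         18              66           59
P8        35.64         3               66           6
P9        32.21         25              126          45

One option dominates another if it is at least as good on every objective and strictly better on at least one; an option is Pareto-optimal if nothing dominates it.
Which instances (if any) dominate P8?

P5, P7, P9

P5: price 6.65≤35.64, network 4≥3, memory 105≥66, vCPUs 36≥6 — dominates P8.
P7: price 26.48≤35.64, network 18≥3, memory 66≥66, vCPUs 59≥6 — dominates P8.
P9: price 32.21≤35.64, network 25≥3, memory 126≥66, vCPUs 45≥6 — dominates P8.
Others (P1, P2, P3, P4, P6) are each worse than P8 on at least one objective.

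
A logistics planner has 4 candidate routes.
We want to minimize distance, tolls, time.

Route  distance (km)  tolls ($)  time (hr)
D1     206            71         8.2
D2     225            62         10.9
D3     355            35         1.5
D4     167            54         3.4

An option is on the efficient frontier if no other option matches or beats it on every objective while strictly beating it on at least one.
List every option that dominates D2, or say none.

D4: distance 167≤225, tolls 54≤62, time 3.4≤10.9 — dominates D2.
Others (D1, D3) are each worse than D2 on at least one objective.

D4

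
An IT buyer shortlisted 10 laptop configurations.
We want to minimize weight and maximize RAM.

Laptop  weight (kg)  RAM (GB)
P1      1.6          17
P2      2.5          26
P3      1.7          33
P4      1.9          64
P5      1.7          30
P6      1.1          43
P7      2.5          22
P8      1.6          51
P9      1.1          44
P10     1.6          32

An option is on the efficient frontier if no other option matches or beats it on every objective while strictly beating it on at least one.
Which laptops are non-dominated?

P4, P8, P9

P1: dominated by P6 (weight 1.1≤1.6, RAM 43≥17).
P2: dominated by P3 (weight 1.7≤2.5, RAM 33≥26).
P3: dominated by P6 (weight 1.1≤1.7, RAM 43≥33).
P4: not dominated (best RAM).
P5: dominated by P3 (weight 1.7≤1.7, RAM 33≥30).
P6: dominated by P9 (weight 1.1≤1.1, RAM 44≥43).
P7: dominated by P2 (weight 2.5≤2.5, RAM 26≥22).
P8: not dominated.
P9: not dominated.
P10: dominated by P6 (weight 1.1≤1.6, RAM 43≥32).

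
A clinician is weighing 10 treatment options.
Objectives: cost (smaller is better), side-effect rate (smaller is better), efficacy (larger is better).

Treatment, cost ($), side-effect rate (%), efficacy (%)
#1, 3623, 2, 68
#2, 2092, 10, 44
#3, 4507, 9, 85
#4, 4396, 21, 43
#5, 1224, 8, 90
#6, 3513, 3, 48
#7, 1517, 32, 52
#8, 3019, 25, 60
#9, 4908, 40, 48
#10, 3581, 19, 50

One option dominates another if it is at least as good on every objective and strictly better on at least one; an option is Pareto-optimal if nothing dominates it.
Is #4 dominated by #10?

Yes

#10 vs #4: cost 3581≤4396, side-effect rate 19≤21, efficacy 50≥43 — #10 is at least as good on every objective with at least one strict improvement.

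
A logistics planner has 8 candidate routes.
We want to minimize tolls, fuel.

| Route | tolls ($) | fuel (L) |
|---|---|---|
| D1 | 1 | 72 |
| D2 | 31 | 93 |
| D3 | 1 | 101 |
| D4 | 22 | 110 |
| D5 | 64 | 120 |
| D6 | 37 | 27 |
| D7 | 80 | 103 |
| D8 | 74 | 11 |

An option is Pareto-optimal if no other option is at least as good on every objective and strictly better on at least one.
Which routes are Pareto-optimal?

D1: not dominated.
D2: dominated by D1 (tolls 1≤31, fuel 72≤93).
D3: dominated by D1 (tolls 1≤1, fuel 72≤101).
D4: dominated by D1 (tolls 1≤22, fuel 72≤110).
D5: dominated by D1 (tolls 1≤64, fuel 72≤120).
D6: not dominated.
D7: dominated by D1 (tolls 1≤80, fuel 72≤103).
D8: not dominated (best fuel).

D1, D6, D8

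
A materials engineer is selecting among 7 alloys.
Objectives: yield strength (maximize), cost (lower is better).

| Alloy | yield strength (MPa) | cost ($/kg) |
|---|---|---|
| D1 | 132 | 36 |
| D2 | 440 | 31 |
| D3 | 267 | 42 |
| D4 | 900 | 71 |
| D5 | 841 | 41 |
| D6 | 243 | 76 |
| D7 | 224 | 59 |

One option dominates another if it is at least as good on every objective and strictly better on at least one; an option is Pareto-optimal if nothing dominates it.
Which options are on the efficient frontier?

D2, D4, D5

D1: dominated by D2 (yield strength 440≥132, cost 31≤36).
D2: not dominated (best cost).
D3: dominated by D2 (yield strength 440≥267, cost 31≤42).
D4: not dominated (best yield strength).
D5: not dominated.
D6: dominated by D2 (yield strength 440≥243, cost 31≤76).
D7: dominated by D2 (yield strength 440≥224, cost 31≤59).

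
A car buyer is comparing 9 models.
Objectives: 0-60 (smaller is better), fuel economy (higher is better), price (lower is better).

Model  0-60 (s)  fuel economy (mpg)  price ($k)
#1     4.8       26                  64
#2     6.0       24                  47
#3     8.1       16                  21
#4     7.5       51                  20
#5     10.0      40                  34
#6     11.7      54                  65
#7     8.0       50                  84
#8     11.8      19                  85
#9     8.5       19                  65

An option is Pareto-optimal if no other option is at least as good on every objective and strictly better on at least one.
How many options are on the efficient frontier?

4

#1: not dominated (best 0-60).
#2: not dominated.
#3: dominated by #4 (0-60 7.5≤8.1, fuel economy 51≥16, price 20≤21).
#4: not dominated (best price).
#5: dominated by #4 (0-60 7.5≤10.0, fuel economy 51≥40, price 20≤34).
#6: not dominated (best fuel economy).
#7: dominated by #4 (0-60 7.5≤8.0, fuel economy 51≥50, price 20≤84).
#8: dominated by #1 (0-60 4.8≤11.8, fuel economy 26≥19, price 64≤85).
#9: dominated by #1 (0-60 4.8≤8.5, fuel economy 26≥19, price 64≤65).
Pareto-optimal: #1, #2, #4, #6 → 4.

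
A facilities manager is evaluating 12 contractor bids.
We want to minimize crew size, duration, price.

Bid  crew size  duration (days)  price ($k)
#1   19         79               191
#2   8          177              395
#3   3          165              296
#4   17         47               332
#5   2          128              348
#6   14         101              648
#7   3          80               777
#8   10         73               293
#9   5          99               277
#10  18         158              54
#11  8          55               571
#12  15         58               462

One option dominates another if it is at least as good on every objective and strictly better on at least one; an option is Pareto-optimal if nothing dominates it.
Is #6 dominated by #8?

#8 vs #6: crew size 10≤14, duration 73≤101, price 293≤648 — #8 is at least as good on every objective with at least one strict improvement.

Yes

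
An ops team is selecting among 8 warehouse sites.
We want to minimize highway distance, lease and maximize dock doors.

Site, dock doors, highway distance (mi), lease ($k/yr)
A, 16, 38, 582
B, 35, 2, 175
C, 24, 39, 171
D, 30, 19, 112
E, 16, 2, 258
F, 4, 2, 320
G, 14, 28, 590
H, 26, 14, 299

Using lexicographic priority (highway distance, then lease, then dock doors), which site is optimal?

B

First minimize highway distance: best is 2, kept {B, E, F}.
Then minimize lease: best is 175, kept {B}.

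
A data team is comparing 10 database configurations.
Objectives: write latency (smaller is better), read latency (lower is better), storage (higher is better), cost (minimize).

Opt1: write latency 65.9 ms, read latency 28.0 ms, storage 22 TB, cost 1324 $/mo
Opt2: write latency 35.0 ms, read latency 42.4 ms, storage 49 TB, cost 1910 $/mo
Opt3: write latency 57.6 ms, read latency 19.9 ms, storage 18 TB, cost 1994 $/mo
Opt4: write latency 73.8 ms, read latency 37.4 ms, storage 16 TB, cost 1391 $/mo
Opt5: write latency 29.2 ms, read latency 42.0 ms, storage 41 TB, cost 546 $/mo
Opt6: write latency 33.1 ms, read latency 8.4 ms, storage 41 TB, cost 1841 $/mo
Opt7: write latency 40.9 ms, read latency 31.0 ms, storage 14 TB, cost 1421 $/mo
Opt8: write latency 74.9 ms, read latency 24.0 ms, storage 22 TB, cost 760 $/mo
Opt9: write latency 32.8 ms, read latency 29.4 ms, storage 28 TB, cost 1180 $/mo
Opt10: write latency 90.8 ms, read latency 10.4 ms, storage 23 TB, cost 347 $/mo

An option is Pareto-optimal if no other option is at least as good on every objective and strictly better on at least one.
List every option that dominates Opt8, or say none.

Opt1: worse on read latency (28.0 vs 24.0).
Opt2: worse on read latency (42.4 vs 24.0).
Opt3: worse on storage (18 vs 22).
Opt4: worse on read latency (37.4 vs 24.0).
Opt5: worse on read latency (42.0 vs 24.0).
Opt6: worse on cost (1841 vs 760).
Opt7: worse on read latency (31.0 vs 24.0).
Opt9: worse on read latency (29.4 vs 24.0).
Opt10: worse on write latency (90.8 vs 74.9).
No option dominates Opt8.

none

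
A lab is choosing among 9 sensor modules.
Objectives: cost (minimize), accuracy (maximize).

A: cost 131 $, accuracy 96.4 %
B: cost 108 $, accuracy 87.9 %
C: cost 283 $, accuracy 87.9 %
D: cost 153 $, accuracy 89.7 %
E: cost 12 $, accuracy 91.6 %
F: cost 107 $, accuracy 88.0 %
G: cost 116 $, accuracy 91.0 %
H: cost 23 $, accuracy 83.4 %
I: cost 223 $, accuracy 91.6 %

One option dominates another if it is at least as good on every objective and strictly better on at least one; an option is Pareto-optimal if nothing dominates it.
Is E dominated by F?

No

F vs E: F is worse on cost (107 vs 12), so it does not dominate E.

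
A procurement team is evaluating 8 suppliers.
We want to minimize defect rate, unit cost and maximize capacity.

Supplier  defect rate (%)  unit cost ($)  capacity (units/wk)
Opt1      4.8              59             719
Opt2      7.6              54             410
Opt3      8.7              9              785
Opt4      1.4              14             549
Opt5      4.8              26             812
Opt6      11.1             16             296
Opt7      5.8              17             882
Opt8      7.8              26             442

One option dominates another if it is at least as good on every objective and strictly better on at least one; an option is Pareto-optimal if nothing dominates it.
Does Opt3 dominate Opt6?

Yes

Opt3 vs Opt6: defect rate 8.7≤11.1, unit cost 9≤16, capacity 785≥296 — Opt3 is at least as good on every objective with at least one strict improvement.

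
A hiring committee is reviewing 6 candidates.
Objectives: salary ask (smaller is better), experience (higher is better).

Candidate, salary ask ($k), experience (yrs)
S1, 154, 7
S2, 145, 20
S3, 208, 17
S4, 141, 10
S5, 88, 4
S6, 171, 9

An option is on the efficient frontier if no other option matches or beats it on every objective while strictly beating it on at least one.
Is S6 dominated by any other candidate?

S2 vs S6: salary ask 145≤171, experience 20≥9 — S2 is at least as good on every objective and strictly better on at least one, so S2 dominates S6.

Yes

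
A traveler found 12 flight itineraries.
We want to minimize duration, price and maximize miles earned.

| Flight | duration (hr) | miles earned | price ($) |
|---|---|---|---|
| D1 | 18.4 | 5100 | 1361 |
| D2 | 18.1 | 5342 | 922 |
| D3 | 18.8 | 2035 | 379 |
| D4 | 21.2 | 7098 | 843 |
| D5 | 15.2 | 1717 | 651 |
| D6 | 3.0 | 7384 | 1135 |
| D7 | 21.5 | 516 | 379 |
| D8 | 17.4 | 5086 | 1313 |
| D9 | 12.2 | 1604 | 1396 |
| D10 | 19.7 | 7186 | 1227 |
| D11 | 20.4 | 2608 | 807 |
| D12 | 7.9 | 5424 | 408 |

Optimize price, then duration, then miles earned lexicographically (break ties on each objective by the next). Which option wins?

D3

First minimize price: best is 379, kept {D3, D7}.
Then minimize duration: best is 18.8, kept {D3}.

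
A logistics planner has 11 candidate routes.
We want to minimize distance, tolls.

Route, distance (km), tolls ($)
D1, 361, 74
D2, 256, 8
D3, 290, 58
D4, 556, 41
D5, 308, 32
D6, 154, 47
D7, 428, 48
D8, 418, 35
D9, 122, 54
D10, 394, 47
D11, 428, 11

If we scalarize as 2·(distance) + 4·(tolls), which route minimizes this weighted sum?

D9

D1: 2·361 + 4·74 = 1018
D2: 2·256 + 4·8 = 544
D3: 2·290 + 4·58 = 812
D4: 2·556 + 4·41 = 1276
D5: 2·308 + 4·32 = 744
D6: 2·154 + 4·47 = 496
D7: 2·428 + 4·48 = 1048
D8: 2·418 + 4·35 = 976
D9: 2·122 + 4·54 = 460
D10: 2·394 + 4·47 = 976
D11: 2·428 + 4·11 = 900
Lowest: D9 at 460.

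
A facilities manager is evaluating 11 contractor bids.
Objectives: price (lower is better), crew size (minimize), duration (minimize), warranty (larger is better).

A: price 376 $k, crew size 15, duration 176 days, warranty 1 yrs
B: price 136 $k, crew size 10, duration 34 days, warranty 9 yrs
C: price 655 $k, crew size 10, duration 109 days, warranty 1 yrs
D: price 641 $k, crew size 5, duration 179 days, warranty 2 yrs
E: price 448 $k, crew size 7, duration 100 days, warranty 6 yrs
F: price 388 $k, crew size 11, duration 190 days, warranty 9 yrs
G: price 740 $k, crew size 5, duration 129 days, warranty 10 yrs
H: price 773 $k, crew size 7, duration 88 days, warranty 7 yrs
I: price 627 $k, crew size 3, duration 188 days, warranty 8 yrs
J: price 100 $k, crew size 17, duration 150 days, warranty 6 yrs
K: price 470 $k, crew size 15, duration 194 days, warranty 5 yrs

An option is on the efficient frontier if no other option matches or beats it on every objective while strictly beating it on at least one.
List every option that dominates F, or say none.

B

B: price 136≤388, crew size 10≤11, duration 34≤190, warranty 9≥9 — dominates F.
Others (A, C, D, E, G, H, I, J, K) are each worse than F on at least one objective.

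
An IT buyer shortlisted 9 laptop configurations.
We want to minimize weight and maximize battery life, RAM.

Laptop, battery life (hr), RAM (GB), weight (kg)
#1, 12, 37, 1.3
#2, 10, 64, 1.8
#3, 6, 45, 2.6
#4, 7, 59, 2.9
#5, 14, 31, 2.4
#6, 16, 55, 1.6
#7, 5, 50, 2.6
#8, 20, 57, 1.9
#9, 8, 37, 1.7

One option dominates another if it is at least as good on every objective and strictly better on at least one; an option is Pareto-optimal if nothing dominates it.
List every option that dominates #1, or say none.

none

#2: worse on battery life (10 vs 12).
#3: worse on battery life (6 vs 12).
#4: worse on battery life (7 vs 12).
#5: worse on RAM (31 vs 37).
#6: worse on weight (1.6 vs 1.3).
#7: worse on battery life (5 vs 12).
#8: worse on weight (1.9 vs 1.3).
#9: worse on battery life (8 vs 12).
No option dominates #1.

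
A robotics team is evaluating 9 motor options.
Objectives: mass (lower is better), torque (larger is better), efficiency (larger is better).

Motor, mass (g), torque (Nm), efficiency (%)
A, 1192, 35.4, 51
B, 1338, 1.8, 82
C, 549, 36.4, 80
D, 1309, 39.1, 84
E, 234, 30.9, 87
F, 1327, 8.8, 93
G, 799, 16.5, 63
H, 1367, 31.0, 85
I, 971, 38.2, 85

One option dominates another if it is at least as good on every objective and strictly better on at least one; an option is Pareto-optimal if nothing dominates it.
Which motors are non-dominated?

C, D, E, F, I

A: dominated by C (mass 549≤1192, torque 36.4≥35.4, efficiency 80≥51).
B: dominated by D (mass 1309≤1338, torque 39.1≥1.8, efficiency 84≥82).
C: not dominated.
D: not dominated (best torque).
E: not dominated (best mass).
F: not dominated (best efficiency).
G: dominated by C (mass 549≤799, torque 36.4≥16.5, efficiency 80≥63).
H: dominated by I (mass 971≤1367, torque 38.2≥31.0, efficiency 85≥85).
I: not dominated.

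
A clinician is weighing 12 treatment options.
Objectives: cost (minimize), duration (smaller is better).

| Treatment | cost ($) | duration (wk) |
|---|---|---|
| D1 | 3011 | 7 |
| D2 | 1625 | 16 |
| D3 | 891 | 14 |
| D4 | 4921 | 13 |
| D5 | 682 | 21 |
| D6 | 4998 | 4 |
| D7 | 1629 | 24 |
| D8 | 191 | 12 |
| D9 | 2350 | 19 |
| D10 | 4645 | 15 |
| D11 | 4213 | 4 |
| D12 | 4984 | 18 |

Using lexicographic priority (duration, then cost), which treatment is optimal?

D11

First minimize duration: best is 4, kept {D6, D11}.
Then minimize cost: best is 4213, kept {D11}.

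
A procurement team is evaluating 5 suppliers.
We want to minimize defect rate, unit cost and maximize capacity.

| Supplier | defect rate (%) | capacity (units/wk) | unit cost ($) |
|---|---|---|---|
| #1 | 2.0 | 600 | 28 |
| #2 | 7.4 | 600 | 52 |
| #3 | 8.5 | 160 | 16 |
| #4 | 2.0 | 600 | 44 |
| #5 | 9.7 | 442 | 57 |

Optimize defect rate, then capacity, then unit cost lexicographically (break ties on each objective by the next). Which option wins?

#1

First minimize defect rate: best is 2.0, kept {#1, #4}.
Then maximize capacity: best is 600, kept {#1, #4}.
Then minimize unit cost: best is 28, kept {#1}.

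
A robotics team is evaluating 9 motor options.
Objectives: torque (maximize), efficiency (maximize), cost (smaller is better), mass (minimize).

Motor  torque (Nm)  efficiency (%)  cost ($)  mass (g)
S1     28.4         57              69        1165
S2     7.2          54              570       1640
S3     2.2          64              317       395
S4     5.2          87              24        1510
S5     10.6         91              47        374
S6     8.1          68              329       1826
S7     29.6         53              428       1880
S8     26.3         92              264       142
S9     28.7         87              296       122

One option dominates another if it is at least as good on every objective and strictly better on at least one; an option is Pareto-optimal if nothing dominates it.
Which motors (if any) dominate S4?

none

S1: worse on efficiency (57 vs 87).
S2: worse on efficiency (54 vs 87).
S3: worse on torque (2.2 vs 5.2).
S5: worse on cost (47 vs 24).
S6: worse on efficiency (68 vs 87).
S7: worse on efficiency (53 vs 87).
S8: worse on cost (264 vs 24).
S9: worse on cost (296 vs 24).
No option dominates S4.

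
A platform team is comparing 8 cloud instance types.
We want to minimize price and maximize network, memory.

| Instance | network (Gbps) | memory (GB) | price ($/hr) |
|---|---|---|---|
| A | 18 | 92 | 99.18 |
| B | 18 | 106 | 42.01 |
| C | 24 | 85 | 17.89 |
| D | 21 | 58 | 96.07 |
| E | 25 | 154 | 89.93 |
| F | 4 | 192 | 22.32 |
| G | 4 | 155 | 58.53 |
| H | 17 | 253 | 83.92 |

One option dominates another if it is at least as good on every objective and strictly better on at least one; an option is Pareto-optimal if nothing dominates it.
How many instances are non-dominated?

A: dominated by B (network 18≥18, memory 106≥92, price 42.01≤99.18).
B: not dominated.
C: not dominated (best price).
D: dominated by C (network 24≥21, memory 85≥58, price 17.89≤96.07).
E: not dominated (best network).
F: not dominated.
G: dominated by F (network 4≥4, memory 192≥155, price 22.32≤58.53).
H: not dominated (best memory).
Pareto-optimal: B, C, E, F, H → 5.

5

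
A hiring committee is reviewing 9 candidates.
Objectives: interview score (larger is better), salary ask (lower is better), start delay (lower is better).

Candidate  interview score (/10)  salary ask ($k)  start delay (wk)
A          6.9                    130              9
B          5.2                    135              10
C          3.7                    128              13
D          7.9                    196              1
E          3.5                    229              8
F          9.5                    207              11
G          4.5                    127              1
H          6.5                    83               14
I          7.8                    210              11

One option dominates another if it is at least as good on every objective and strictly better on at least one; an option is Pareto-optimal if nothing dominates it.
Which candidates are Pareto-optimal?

A, D, F, G, H

A: not dominated.
B: dominated by A (interview score 6.9≥5.2, salary ask 130≤135, start delay 9≤10).
C: dominated by G (interview score 4.5≥3.7, salary ask 127≤128, start delay 1≤13).
D: not dominated.
E: dominated by D (interview score 7.9≥3.5, salary ask 196≤229, start delay 1≤8).
F: not dominated (best interview score).
G: not dominated.
H: not dominated (best salary ask).
I: dominated by D (interview score 7.9≥7.8, salary ask 196≤210, start delay 1≤11).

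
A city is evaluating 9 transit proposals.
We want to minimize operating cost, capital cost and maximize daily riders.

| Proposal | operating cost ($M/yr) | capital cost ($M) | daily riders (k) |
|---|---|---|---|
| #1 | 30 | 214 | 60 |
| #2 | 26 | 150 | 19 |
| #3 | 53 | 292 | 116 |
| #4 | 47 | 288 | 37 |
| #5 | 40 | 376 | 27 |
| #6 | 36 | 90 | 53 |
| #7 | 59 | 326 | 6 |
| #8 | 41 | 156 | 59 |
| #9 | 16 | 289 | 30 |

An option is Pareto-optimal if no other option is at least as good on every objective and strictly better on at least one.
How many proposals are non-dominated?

6

#1: not dominated.
#2: not dominated.
#3: not dominated (best daily riders).
#4: dominated by #1 (operating cost 30≤47, capital cost 214≤288, daily riders 60≥37).
#5: dominated by #1 (operating cost 30≤40, capital cost 214≤376, daily riders 60≥27).
#6: not dominated (best capital cost).
#7: dominated by #1 (operating cost 30≤59, capital cost 214≤326, daily riders 60≥6).
#8: not dominated.
#9: not dominated (best operating cost).
Pareto-optimal: #1, #2, #3, #6, #8, #9 → 6.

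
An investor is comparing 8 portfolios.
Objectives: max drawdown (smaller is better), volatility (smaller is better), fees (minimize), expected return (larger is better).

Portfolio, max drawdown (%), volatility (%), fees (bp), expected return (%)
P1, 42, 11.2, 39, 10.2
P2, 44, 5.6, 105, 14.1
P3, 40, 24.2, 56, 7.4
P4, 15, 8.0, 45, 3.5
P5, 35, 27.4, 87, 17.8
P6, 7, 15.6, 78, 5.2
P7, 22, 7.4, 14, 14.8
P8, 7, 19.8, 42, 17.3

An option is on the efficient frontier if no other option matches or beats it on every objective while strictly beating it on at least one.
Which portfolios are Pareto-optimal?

P1: dominated by P7 (max drawdown 22≤42, volatility 7.4≤11.2, fees 14≤39, expected return 14.8≥10.2).
P2: not dominated (best volatility).
P3: dominated by P7 (max drawdown 22≤40, volatility 7.4≤24.2, fees 14≤56, expected return 14.8≥7.4).
P4: not dominated.
P5: not dominated (best expected return).
P6: not dominated.
P7: not dominated (best fees).
P8: not dominated.

P2, P4, P5, P6, P7, P8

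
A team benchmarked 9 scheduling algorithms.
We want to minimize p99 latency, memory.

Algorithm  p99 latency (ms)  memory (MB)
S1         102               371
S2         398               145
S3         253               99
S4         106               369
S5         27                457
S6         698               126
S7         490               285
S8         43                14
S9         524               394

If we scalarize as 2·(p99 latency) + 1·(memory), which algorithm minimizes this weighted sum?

S1: 2·102 + 1·371 = 575
S2: 2·398 + 1·145 = 941
S3: 2·253 + 1·99 = 605
S4: 2·106 + 1·369 = 581
S5: 2·27 + 1·457 = 511
S6: 2·698 + 1·126 = 1522
S7: 2·490 + 1·285 = 1265
S8: 2·43 + 1·14 = 100
S9: 2·524 + 1·394 = 1442
Lowest: S8 at 100.

S8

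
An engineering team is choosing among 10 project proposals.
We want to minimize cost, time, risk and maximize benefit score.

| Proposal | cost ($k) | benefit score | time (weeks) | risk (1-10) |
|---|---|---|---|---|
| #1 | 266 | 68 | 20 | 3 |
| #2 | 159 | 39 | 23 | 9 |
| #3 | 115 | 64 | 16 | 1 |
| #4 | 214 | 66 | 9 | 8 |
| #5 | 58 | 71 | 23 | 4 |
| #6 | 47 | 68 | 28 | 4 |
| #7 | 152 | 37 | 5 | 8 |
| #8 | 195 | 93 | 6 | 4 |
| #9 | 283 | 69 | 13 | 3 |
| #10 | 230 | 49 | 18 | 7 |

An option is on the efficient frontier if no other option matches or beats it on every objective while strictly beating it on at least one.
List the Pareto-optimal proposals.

#1, #3, #5, #6, #7, #8, #9

#1: not dominated.
#2: dominated by #3 (cost 115≤159, benefit score 64≥39, time 16≤23, risk 1≤9).
#3: not dominated (best risk).
#4: dominated by #8 (cost 195≤214, benefit score 93≥66, time 6≤9, risk 4≤8).
#5: not dominated.
#6: not dominated (best cost).
#7: not dominated (best time).
#8: not dominated (best benefit score).
#9: not dominated.
#10: dominated by #3 (cost 115≤230, benefit score 64≥49, time 16≤18, risk 1≤7).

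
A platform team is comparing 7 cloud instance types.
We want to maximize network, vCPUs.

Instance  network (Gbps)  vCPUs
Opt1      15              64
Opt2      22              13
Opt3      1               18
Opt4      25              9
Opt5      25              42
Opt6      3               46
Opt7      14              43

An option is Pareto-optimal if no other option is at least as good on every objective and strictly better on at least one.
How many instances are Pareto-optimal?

2

Opt1: not dominated (best vCPUs).
Opt2: dominated by Opt5 (network 25≥22, vCPUs 42≥13).
Opt3: dominated by Opt1 (network 15≥1, vCPUs 64≥18).
Opt4: dominated by Opt5 (network 25≥25, vCPUs 42≥9).
Opt5: not dominated.
Opt6: dominated by Opt1 (network 15≥3, vCPUs 64≥46).
Opt7: dominated by Opt1 (network 15≥14, vCPUs 64≥43).
Pareto-optimal: Opt1, Opt5 → 2.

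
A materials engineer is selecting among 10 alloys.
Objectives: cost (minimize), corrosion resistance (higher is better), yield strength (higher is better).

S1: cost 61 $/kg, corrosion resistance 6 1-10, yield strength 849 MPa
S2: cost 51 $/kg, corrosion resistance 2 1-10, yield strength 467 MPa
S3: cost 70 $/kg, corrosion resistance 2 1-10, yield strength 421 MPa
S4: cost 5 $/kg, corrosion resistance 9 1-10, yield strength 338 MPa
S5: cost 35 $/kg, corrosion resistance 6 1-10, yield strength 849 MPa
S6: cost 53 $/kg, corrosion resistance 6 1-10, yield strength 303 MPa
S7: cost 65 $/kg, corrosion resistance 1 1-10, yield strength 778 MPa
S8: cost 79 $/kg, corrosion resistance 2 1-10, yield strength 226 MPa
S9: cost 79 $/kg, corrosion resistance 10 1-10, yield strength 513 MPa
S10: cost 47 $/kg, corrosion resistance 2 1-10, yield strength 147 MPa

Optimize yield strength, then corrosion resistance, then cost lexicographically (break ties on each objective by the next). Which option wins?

S5

First maximize yield strength: best is 849, kept {S1, S5}.
Then maximize corrosion resistance: best is 6, kept {S1, S5}.
Then minimize cost: best is 35, kept {S5}.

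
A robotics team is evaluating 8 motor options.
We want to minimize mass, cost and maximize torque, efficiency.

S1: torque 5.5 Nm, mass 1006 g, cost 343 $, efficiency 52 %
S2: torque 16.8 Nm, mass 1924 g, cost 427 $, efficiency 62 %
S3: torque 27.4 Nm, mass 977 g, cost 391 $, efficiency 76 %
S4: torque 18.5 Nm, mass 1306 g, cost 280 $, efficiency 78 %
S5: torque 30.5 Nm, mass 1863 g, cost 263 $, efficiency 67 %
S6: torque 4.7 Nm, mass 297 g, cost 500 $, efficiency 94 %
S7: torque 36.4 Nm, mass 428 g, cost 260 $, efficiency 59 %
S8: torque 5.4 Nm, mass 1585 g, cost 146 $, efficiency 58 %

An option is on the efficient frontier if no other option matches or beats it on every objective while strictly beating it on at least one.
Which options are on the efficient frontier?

S3, S4, S5, S6, S7, S8

S1: dominated by S7 (torque 36.4≥5.5, mass 428≤1006, cost 260≤343, efficiency 59≥52).
S2: dominated by S3 (torque 27.4≥16.8, mass 977≤1924, cost 391≤427, efficiency 76≥62).
S3: not dominated.
S4: not dominated.
S5: not dominated.
S6: not dominated (best mass).
S7: not dominated (best torque).
S8: not dominated (best cost).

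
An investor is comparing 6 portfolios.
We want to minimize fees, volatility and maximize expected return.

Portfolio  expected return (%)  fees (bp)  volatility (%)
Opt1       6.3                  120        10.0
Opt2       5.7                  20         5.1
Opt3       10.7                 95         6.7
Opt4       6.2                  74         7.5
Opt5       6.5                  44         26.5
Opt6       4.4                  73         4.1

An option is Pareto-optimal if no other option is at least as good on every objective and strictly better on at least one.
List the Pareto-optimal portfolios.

Opt1: dominated by Opt3 (expected return 10.7≥6.3, fees 95≤120, volatility 6.7≤10.0).
Opt2: not dominated (best fees).
Opt3: not dominated (best expected return).
Opt4: not dominated.
Opt5: not dominated.
Opt6: not dominated (best volatility).

Opt2, Opt3, Opt4, Opt5, Opt6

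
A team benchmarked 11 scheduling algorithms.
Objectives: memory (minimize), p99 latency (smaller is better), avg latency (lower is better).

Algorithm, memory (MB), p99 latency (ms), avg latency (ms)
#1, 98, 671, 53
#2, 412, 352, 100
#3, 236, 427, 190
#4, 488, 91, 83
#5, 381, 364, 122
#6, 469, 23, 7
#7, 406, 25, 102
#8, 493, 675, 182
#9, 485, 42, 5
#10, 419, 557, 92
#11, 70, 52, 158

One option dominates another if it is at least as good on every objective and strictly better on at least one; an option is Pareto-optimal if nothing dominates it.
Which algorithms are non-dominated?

#1: not dominated.
#2: not dominated.
#3: dominated by #11 (memory 70≤236, p99 latency 52≤427, avg latency 158≤190).
#4: dominated by #6 (memory 469≤488, p99 latency 23≤91, avg latency 7≤83).
#5: not dominated.
#6: not dominated (best p99 latency).
#7: not dominated.
#8: dominated by #1 (memory 98≤493, p99 latency 671≤675, avg latency 53≤182).
#9: not dominated (best avg latency).
#10: not dominated.
#11: not dominated (best memory).

#1, #2, #5, #6, #7, #9, #10, #11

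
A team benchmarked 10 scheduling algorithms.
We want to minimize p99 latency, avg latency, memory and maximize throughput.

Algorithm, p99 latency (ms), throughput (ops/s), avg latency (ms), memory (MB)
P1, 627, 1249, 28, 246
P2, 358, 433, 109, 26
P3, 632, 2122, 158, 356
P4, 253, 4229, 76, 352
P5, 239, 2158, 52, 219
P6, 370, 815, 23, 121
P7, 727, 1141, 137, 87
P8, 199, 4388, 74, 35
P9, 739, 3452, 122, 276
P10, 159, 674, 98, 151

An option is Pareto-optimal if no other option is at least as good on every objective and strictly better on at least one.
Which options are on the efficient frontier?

P1: not dominated.
P2: not dominated (best memory).
P3: dominated by P4 (p99 latency 253≤632, throughput 4229≥2122, avg latency 76≤158, memory 352≤356).
P4: dominated by P8 (p99 latency 199≤253, throughput 4388≥4229, avg latency 74≤76, memory 35≤352).
P5: not dominated.
P6: not dominated (best avg latency).
P7: dominated by P8 (p99 latency 199≤727, throughput 4388≥1141, avg latency 74≤137, memory 35≤87).
P8: not dominated (best throughput).
P9: dominated by P8 (p99 latency 199≤739, throughput 4388≥3452, avg latency 74≤122, memory 35≤276).
P10: not dominated (best p99 latency).

P1, P2, P5, P6, P8, P10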